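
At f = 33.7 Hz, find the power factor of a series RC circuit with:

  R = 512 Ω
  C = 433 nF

Step 1 — Angular frequency: ω = 2π·f = 2π·33.7 = 211.7 rad/s.
Step 2 — Component impedances:
  R: Z = R = 512 Ω
  C: Z = 1/(jωC) = -j/(ω·C) = 0 - j1.091e+04 Ω
Step 3 — Series combination: Z_total = R + C = 512 - j1.091e+04 Ω = 1.092e+04∠-87.3° Ω.
Step 4 — Power factor: PF = cos(φ) = Re(Z)/|Z| = 512/1.092e+04 = 0.04689.
Step 5 — Type: Im(Z) = -1.091e+04 ⇒ leading (phase φ = -87.3°).

PF = 0.04689 (leading, φ = -87.3°)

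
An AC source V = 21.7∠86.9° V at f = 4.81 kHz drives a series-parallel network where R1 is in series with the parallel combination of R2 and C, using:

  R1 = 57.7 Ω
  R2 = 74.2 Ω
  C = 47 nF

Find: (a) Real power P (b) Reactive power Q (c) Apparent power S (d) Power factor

Step 1 — Angular frequency: ω = 2π·f = 2π·4810 = 3.022e+04 rad/s.
Step 2 — Component impedances:
  R1: Z = R = 57.7 Ω
  R2: Z = R = 74.2 Ω
  C: Z = 1/(jωC) = -j/(ω·C) = 0 - j704 Ω
Step 3 — Parallel branch: R2 || C = 1/(1/R2 + 1/C) = 73.38 - j7.735 Ω.
Step 4 — Series with R1: Z_total = R1 + (R2 || C) = 131.1 - j7.735 Ω = 131.3∠-3.4° Ω.
Step 5 — Source phasor: V = 21.7∠86.9° V = 1.174 + j21.67 V.
Step 6 — Current: I = V / Z = -0.0007982 + j0.1653 A = 0.1653∠90.3° A.
Step 7 — Complex power: S = V·I* = 3.58 - j0.2112 VA.
Step 8 — Real power: P = Re(S) = 3.58 W.
Step 9 — Reactive power: Q = Im(S) = -0.2112 VAR.
Step 10 — Apparent power: |S| = 3.586 VA.
Step 11 — Power factor: PF = P/|S| = 0.9983 (leading).

(a) P = 3.58 W  (b) Q = -0.2112 VAR  (c) S = 3.586 VA  (d) PF = 0.9983 (leading)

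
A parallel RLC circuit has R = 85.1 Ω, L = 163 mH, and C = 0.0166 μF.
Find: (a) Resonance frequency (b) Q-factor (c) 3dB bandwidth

Step 1 — Resonance: ω₀ = 1/√(LC) = 1/√(0.163·1.66e-08) = 1.922e+04 rad/s.
Step 2 — f₀ = ω₀/(2π) = 3060 Hz.
Step 3 — Parallel Q: Q = R/(ω₀L) = 85.1/(1.922e+04·0.163) = 0.02716.
Step 4 — Bandwidth: Δω = ω₀/Q = 7.079e+05 rad/s; BW = Δω/(2π) = 1.127e+05 Hz.

(a) f₀ = 3060 Hz  (b) Q = 0.02716  (c) BW = 1.127e+05 Hz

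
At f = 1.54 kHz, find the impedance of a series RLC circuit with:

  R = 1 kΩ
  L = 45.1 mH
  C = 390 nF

Step 1 — Angular frequency: ω = 2π·f = 2π·1540 = 9676 rad/s.
Step 2 — Component impedances:
  R: Z = R = 1000 Ω
  L: Z = jωL = j·9676·0.0451 = 0 + j436.4 Ω
  C: Z = 1/(jωC) = -j/(ω·C) = 0 - j265 Ω
Step 3 — Series combination: Z_total = R + L + C = 1000 + j171.4 Ω = 1015∠9.7° Ω.

Z = 1000 + j171.4 Ω = 1015∠9.7° Ω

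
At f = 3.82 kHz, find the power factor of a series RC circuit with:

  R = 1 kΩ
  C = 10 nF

Step 1 — Angular frequency: ω = 2π·f = 2π·3820 = 2.4e+04 rad/s.
Step 2 — Component impedances:
  R: Z = R = 1000 Ω
  C: Z = 1/(jωC) = -j/(ω·C) = 0 - j4166 Ω
Step 3 — Series combination: Z_total = R + C = 1000 - j4166 Ω = 4285∠-76.5° Ω.
Step 4 — Power factor: PF = cos(φ) = Re(Z)/|Z| = 1000/4285 = 0.2334.
Step 5 — Type: Im(Z) = -4166 ⇒ leading (phase φ = -76.5°).

PF = 0.2334 (leading, φ = -76.5°)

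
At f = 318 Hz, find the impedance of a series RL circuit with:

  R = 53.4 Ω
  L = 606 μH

Step 1 — Angular frequency: ω = 2π·f = 2π·318 = 1998 rad/s.
Step 2 — Component impedances:
  R: Z = R = 53.4 Ω
  L: Z = jωL = j·1998·0.000606 = 0 + j1.211 Ω
Step 3 — Series combination: Z_total = R + L = 53.4 + j1.211 Ω = 53.41∠1.3° Ω.

Z = 53.4 + j1.211 Ω = 53.41∠1.3° Ω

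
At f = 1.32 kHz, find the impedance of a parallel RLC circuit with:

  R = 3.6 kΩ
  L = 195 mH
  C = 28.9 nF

Step 1 — Angular frequency: ω = 2π·f = 2π·1320 = 8294 rad/s.
Step 2 — Component impedances:
  R: Z = R = 3600 Ω
  L: Z = jωL = j·8294·0.195 = 0 + j1617 Ω
  C: Z = 1/(jωC) = -j/(ω·C) = 0 - j4172 Ω
Step 3 — Parallel combination: 1/Z_total = 1/R + 1/L + 1/C; Z_total = 1260 + j1717 Ω = 2129∠53.7° Ω.

Z = 1260 + j1717 Ω = 2129∠53.7° Ω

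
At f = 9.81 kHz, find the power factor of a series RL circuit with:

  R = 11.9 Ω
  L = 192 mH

Step 1 — Angular frequency: ω = 2π·f = 2π·9810 = 6.164e+04 rad/s.
Step 2 — Component impedances:
  R: Z = R = 11.9 Ω
  L: Z = jωL = j·6.164e+04·0.192 = 0 + j1.183e+04 Ω
Step 3 — Series combination: Z_total = R + L = 11.9 + j1.183e+04 Ω = 1.183e+04∠89.9° Ω.
Step 4 — Power factor: PF = cos(φ) = Re(Z)/|Z| = 11.9/1.183e+04 = 0.001006.
Step 5 — Type: Im(Z) = 1.183e+04 ⇒ lagging (phase φ = 89.9°).

PF = 0.001006 (lagging, φ = 89.9°)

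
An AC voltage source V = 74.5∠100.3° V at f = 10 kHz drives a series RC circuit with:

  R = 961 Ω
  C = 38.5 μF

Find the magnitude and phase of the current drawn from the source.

Step 1 — Angular frequency: ω = 2π·f = 2π·1e+04 = 6.283e+04 rad/s.
Step 2 — Component impedances:
  R: Z = R = 961 Ω
  C: Z = 1/(jωC) = -j/(ω·C) = 0 - j0.4134 Ω
Step 3 — Series combination: Z_total = R + C = 961 - j0.4134 Ω = 961∠-0.0° Ω.
Step 4 — Source phasor: V = 74.5∠100.3° V = -13.32 + j73.3 V.
Step 5 — Ohm's law: I = V / Z_total = (-13.32 + j73.3) / (961 - j0.4134) = -0.01389 + j0.07627 A.
Step 6 — Convert to polar: |I| = 0.07752 A, ∠I = 100.3°.

I = 0.07752∠100.3° A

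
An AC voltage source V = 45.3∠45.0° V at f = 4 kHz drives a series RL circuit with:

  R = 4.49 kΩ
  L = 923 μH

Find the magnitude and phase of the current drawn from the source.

Step 1 — Angular frequency: ω = 2π·f = 2π·4000 = 2.513e+04 rad/s.
Step 2 — Component impedances:
  R: Z = R = 4490 Ω
  L: Z = jωL = j·2.513e+04·0.000923 = 0 + j23.2 Ω
Step 3 — Series combination: Z_total = R + L = 4490 + j23.2 Ω = 4490∠0.3° Ω.
Step 4 — Source phasor: V = 45.3∠45.0° V = 32.03 + j32.03 V.
Step 5 — Ohm's law: I = V / Z_total = (32.03 + j32.03) / (4490 + j23.2) = 0.007171 + j0.007097 A.
Step 6 — Convert to polar: |I| = 0.01009 A, ∠I = 44.7°.

I = 0.01009∠44.7° A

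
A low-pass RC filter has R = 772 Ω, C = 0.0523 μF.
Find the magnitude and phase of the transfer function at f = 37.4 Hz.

Step 1 — Angular frequency: ω = 2π·37.4 = 235 rad/s.
Step 2 — Transfer function: H(jω) = 1/(1 + jωRC).
Step 3 — Denominator: 1 + jωRC = 1 + j·235·772·5.23e-08 = 1 + j0.009488.
Step 4 — H = 0.9999 - j0.009487.
Step 5 — Magnitude: |H| = 1 (-0.0 dB); phase: φ = -0.5°.

|H| = 1 (-0.0 dB), φ = -0.5°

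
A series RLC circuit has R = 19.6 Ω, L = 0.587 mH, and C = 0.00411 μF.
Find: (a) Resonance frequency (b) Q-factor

Step 1 — Resonance condition Im(Z)=0 gives ω₀ = 1/√(LC).
Step 2 — ω₀ = 1/√(0.000587·4.11e-09) = 6.438e+05 rad/s.
Step 3 — f₀ = ω₀/(2π) = 1.025e+05 Hz.
Step 4 — Series Q: Q = ω₀L/R = 6.438e+05·0.000587/19.6 = 19.28.

(a) f₀ = 1.025e+05 Hz  (b) Q = 19.28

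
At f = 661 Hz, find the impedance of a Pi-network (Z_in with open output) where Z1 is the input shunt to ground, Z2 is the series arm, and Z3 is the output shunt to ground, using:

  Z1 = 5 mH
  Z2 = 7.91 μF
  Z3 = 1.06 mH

Step 1 — Angular frequency: ω = 2π·f = 2π·661 = 4153 rad/s.
Step 2 — Component impedances:
  Z1: Z = jωL = j·4153·0.005 = 0 + j20.77 Ω
  Z2: Z = 1/(jωC) = -j/(ω·C) = 0 - j30.44 Ω
  Z3: Z = jωL = j·4153·0.00106 = 0 + j4.402 Ω
Step 3 — With open output, the series arm Z2 and the output shunt Z3 appear in series to ground: Z2 + Z3 = 0 - j26.04 Ω.
Step 4 — Parallel with input shunt Z1: Z_in = Z1 || (Z2 + Z3) = 0 + j102.6 Ω = 102.6∠90.0° Ω.

Z = 0 + j102.6 Ω = 102.6∠90.0° Ω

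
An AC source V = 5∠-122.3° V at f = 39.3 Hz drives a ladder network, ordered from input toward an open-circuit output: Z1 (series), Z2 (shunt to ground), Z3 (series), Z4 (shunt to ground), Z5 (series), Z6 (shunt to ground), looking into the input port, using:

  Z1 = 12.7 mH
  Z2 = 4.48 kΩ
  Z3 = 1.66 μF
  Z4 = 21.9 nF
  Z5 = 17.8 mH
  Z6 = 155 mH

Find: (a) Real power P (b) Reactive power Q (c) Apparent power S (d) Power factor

Step 1 — Angular frequency: ω = 2π·f = 2π·39.3 = 246.9 rad/s.
Step 2 — Component impedances:
  Z1: Z = jωL = j·246.9·0.0127 = 0 + j3.136 Ω
  Z2: Z = R = 4480 Ω
  Z3: Z = 1/(jωC) = -j/(ω·C) = 0 - j2440 Ω
  Z4: Z = 1/(jωC) = -j/(ω·C) = 0 - j1.849e+05 Ω
  Z5: Z = jωL = j·246.9·0.0178 = 0 + j4.395 Ω
  Z6: Z = jωL = j·246.9·0.155 = 0 + j38.27 Ω
Step 3 — Ladder network (open output): work backward from the far end, alternating series and parallel combinations. Z_in = 997 - j1860 Ω = 2111∠-61.8° Ω.
Step 4 — Source phasor: V = 5∠-122.3° V = -2.672 - j4.226 V.
Step 5 — Current: I = V / Z = 0.001167 - j0.002062 A = 0.002369∠-60.5° A.
Step 6 — Complex power: S = V·I* = 0.005595 - j0.01044 VA.
Step 7 — Real power: P = Re(S) = 0.005595 W.
Step 8 — Reactive power: Q = Im(S) = -0.01044 VAR.
Step 9 — Apparent power: |S| = 0.01184 VA.
Step 10 — Power factor: PF = P/|S| = 0.4724 (leading).

(a) P = 0.005595 W  (b) Q = -0.01044 VAR  (c) S = 0.01184 VA  (d) PF = 0.4724 (leading)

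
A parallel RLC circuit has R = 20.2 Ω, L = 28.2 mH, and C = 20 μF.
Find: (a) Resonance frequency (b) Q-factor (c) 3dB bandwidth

Step 1 — Resonance: ω₀ = 1/√(LC) = 1/√(0.0282·2e-05) = 1332 rad/s.
Step 2 — f₀ = ω₀/(2π) = 211.9 Hz.
Step 3 — Parallel Q: Q = R/(ω₀L) = 20.2/(1332·0.0282) = 0.5379.
Step 4 — Bandwidth: Δω = ω₀/Q = 2475 rad/s; BW = Δω/(2π) = 393.9 Hz.

(a) f₀ = 211.9 Hz  (b) Q = 0.5379  (c) BW = 393.9 Hz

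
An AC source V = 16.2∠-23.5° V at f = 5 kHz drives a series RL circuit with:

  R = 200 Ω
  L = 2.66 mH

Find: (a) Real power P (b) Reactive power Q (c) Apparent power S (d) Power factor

Step 1 — Angular frequency: ω = 2π·f = 2π·5000 = 3.142e+04 rad/s.
Step 2 — Component impedances:
  R: Z = R = 200 Ω
  L: Z = jωL = j·3.142e+04·0.00266 = 0 + j83.57 Ω
Step 3 — Series combination: Z_total = R + L = 200 + j83.57 Ω = 216.8∠22.7° Ω.
Step 4 — Source phasor: V = 16.2∠-23.5° V = 14.86 - j6.46 V.
Step 5 — Current: I = V / Z = 0.05175 - j0.05392 A = 0.07474∠-46.2° A.
Step 6 — Complex power: S = V·I* = 1.117 + j0.4668 VA.
Step 7 — Real power: P = Re(S) = 1.117 W.
Step 8 — Reactive power: Q = Im(S) = 0.4668 VAR.
Step 9 — Apparent power: |S| = 1.211 VA.
Step 10 — Power factor: PF = P/|S| = 0.9227 (lagging).

(a) P = 1.117 W  (b) Q = 0.4668 VAR  (c) S = 1.211 VA  (d) PF = 0.9227 (lagging)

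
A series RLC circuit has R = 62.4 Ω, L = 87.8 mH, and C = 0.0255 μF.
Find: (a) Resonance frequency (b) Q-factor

Step 1 — Resonance condition Im(Z)=0 gives ω₀ = 1/√(LC).
Step 2 — ω₀ = 1/√(0.0878·2.55e-08) = 2.113e+04 rad/s.
Step 3 — f₀ = ω₀/(2π) = 3364 Hz.
Step 4 — Series Q: Q = ω₀L/R = 2.113e+04·0.0878/62.4 = 29.74.

(a) f₀ = 3364 Hz  (b) Q = 29.74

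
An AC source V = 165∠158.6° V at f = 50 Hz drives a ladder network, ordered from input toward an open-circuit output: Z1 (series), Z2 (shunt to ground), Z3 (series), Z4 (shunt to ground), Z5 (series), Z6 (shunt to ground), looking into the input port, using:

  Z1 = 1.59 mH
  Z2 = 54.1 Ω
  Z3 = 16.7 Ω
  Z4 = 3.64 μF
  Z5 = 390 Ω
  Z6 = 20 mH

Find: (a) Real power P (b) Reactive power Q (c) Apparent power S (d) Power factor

Step 1 — Angular frequency: ω = 2π·f = 2π·50 = 314.2 rad/s.
Step 2 — Component impedances:
  Z1: Z = jωL = j·314.2·0.00159 = 0 + j0.4995 Ω
  Z2: Z = R = 54.1 Ω
  Z3: Z = R = 16.7 Ω
  Z4: Z = 1/(jωC) = -j/(ω·C) = 0 - j874.5 Ω
  Z5: Z = R = 390 Ω
  Z6: Z = jωL = j·314.2·0.02 = 0 + j6.283 Ω
Step 3 — Ladder network (open output): work backward from the far end, alternating series and parallel combinations. Z_in = 47.6 - j1.802 Ω = 47.63∠-2.2° Ω.
Step 4 — Source phasor: V = 165∠158.6° V = -153.6 + j60.2 V.
Step 5 — Current: I = V / Z = -3.271 + j1.141 A = 3.464∠160.8° A.
Step 6 — Complex power: S = V·I* = 571.2 - j21.62 VA.
Step 7 — Real power: P = Re(S) = 571.2 W.
Step 8 — Reactive power: Q = Im(S) = -21.62 VAR.
Step 9 — Apparent power: |S| = 571.6 VA.
Step 10 — Power factor: PF = P/|S| = 0.9993 (leading).

(a) P = 571.2 W  (b) Q = -21.62 VAR  (c) S = 571.6 VA  (d) PF = 0.9993 (leading)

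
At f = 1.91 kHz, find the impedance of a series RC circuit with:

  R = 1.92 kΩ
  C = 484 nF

Step 1 — Angular frequency: ω = 2π·f = 2π·1910 = 1.2e+04 rad/s.
Step 2 — Component impedances:
  R: Z = R = 1920 Ω
  C: Z = 1/(jωC) = -j/(ω·C) = 0 - j172.2 Ω
Step 3 — Series combination: Z_total = R + C = 1920 - j172.2 Ω = 1928∠-5.1° Ω.

Z = 1920 - j172.2 Ω = 1928∠-5.1° Ω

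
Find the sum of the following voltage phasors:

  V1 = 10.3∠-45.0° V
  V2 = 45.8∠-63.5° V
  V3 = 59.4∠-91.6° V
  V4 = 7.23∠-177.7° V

Step 1 — Convert each phasor to rectangular form:
  V1 = 10.3·(cos(-45.0°) + j·sin(-45.0°)) = 7.283 - j7.283 V
  V2 = 45.8·(cos(-63.5°) + j·sin(-63.5°)) = 20.44 - j40.99 V
  V3 = 59.4·(cos(-91.6°) + j·sin(-91.6°)) = -1.659 - j59.38 V
  V4 = 7.23·(cos(-177.7°) + j·sin(-177.7°)) = -7.224 - j0.2902 V
Step 2 — Sum components: V_total = 18.84 - j107.9 V.
Step 3 — Convert to polar: |V_total| = 109.6 V, ∠V_total = -80.1°.

V_total = 109.6∠-80.1° V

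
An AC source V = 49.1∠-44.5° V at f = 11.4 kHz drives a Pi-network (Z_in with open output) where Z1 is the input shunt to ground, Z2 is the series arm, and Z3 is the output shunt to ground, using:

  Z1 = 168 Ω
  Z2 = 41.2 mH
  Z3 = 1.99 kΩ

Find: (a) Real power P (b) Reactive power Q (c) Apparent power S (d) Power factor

Step 1 — Angular frequency: ω = 2π·f = 2π·1.14e+04 = 7.163e+04 rad/s.
Step 2 — Component impedances:
  Z1: Z = R = 168 Ω
  Z2: Z = jωL = j·7.163e+04·0.0412 = 0 + j2951 Ω
  Z3: Z = R = 1990 Ω
Step 3 — With open output, the series arm Z2 and the output shunt Z3 appear in series to ground: Z2 + Z3 = 1990 + j2951 Ω.
Step 4 — Parallel with input shunt Z1: Z_in = Z1 || (Z2 + Z3) = 163.4 + j6.232 Ω = 163.6∠2.2° Ω.
Step 5 — Source phasor: V = 49.1∠-44.5° V = 35.02 - j34.41 V.
Step 6 — Current: I = V / Z = 0.2059 - j0.2184 A = 0.3002∠-46.7° A.
Step 7 — Complex power: S = V·I* = 14.73 + j0.5616 VA.
Step 8 — Real power: P = Re(S) = 14.73 W.
Step 9 — Reactive power: Q = Im(S) = 0.5616 VAR.
Step 10 — Apparent power: |S| = 14.74 VA.
Step 11 — Power factor: PF = P/|S| = 0.9993 (lagging).

(a) P = 14.73 W  (b) Q = 0.5616 VAR  (c) S = 14.74 VA  (d) PF = 0.9993 (lagging)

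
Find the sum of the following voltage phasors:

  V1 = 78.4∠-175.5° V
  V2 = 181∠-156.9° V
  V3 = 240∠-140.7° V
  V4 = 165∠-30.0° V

Step 1 — Convert each phasor to rectangular form:
  V1 = 78.4·(cos(-175.5°) + j·sin(-175.5°)) = -78.16 - j6.151 V
  V2 = 181·(cos(-156.9°) + j·sin(-156.9°)) = -166.5 - j71.01 V
  V3 = 240·(cos(-140.7°) + j·sin(-140.7°)) = -185.7 - j152 V
  V4 = 165·(cos(-30.0°) + j·sin(-30.0°)) = 142.9 - j82.5 V
Step 2 — Sum components: V_total = -287.5 - j311.7 V.
Step 3 — Convert to polar: |V_total| = 424 V, ∠V_total = -132.7°.

V_total = 424∠-132.7° V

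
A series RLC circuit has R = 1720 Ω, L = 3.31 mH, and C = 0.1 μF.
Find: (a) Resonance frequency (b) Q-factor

Step 1 — Resonance condition Im(Z)=0 gives ω₀ = 1/√(LC).
Step 2 — ω₀ = 1/√(0.00331·1e-07) = 5.496e+04 rad/s.
Step 3 — f₀ = ω₀/(2π) = 8748 Hz.
Step 4 — Series Q: Q = ω₀L/R = 5.496e+04·0.00331/1720 = 0.1058.

(a) f₀ = 8748 Hz  (b) Q = 0.1058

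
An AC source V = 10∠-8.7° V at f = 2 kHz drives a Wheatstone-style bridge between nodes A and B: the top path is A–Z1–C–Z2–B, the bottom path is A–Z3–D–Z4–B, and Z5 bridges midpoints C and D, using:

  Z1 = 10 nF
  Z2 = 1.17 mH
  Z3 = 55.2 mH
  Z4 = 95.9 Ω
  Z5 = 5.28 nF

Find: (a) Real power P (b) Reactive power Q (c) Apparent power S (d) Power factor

Step 1 — Angular frequency: ω = 2π·f = 2π·2000 = 1.257e+04 rad/s.
Step 2 — Component impedances:
  Z1: Z = 1/(jωC) = -j/(ω·C) = 0 - j7958 Ω
  Z2: Z = jωL = j·1.257e+04·0.00117 = 0 + j14.7 Ω
  Z3: Z = jωL = j·1.257e+04·0.0552 = 0 + j693.7 Ω
  Z4: Z = R = 95.9 Ω
  Z5: Z = 1/(jωC) = -j/(ω·C) = 0 - j1.507e+04 Ω
Step 3 — Bridge requires nodal analysis (the Z5 bridge couples midpoints C and D, so the two paths cannot be reduced to a simple series/parallel combination). Setting node B to ground and injecting 1 A at node A, the 3-node admittance system at A, C, D solves to V_A = Z_AB = 115.1 + j757.8 Ω = 766.5∠81.4° Ω.
Step 4 — Source phasor: V = 10∠-8.7° V = 9.885 - j1.513 V.
Step 5 — Current: I = V / Z = -1.431e-05 - j0.01305 A = 0.01305∠-90.1° A.
Step 6 — Complex power: S = V·I* = 0.01959 + j0.129 VA.
Step 7 — Real power: P = Re(S) = 0.01959 W.
Step 8 — Reactive power: Q = Im(S) = 0.129 VAR.
Step 9 — Apparent power: |S| = 0.1305 VA.
Step 10 — Power factor: PF = P/|S| = 0.1502 (lagging).

(a) P = 0.01959 W  (b) Q = 0.129 VAR  (c) S = 0.1305 VA  (d) PF = 0.1502 (lagging)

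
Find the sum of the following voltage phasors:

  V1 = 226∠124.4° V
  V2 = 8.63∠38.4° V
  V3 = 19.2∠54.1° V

Step 1 — Convert each phasor to rectangular form:
  V1 = 226·(cos(124.4°) + j·sin(124.4°)) = -127.7 + j186.5 V
  V2 = 8.63·(cos(38.4°) + j·sin(38.4°)) = 6.763 + j5.361 V
  V3 = 19.2·(cos(54.1°) + j·sin(54.1°)) = 11.26 + j15.55 V
Step 2 — Sum components: V_total = -109.7 + j207.4 V.
Step 3 — Convert to polar: |V_total| = 234.6 V, ∠V_total = 117.9°.

V_total = 234.6∠117.9° V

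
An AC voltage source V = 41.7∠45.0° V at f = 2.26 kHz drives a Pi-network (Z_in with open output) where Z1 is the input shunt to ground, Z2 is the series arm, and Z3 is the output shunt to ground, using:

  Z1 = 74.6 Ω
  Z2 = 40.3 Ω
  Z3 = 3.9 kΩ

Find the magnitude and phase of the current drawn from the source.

Step 1 — Angular frequency: ω = 2π·f = 2π·2260 = 1.42e+04 rad/s.
Step 2 — Component impedances:
  Z1: Z = R = 74.6 Ω
  Z2: Z = R = 40.3 Ω
  Z3: Z = R = 3900 Ω
Step 3 — With open output, the series arm Z2 and the output shunt Z3 appear in series to ground: Z2 + Z3 = 3940 Ω.
Step 4 — Parallel with input shunt Z1: Z_in = Z1 || (Z2 + Z3) = 73.21 Ω = 73.21∠0.0° Ω.
Step 5 — Source phasor: V = 41.7∠45.0° V = 29.49 + j29.49 V.
Step 6 — Ohm's law: I = V / Z_total = (29.49 + j29.49) / (73.21) = 0.4027 + j0.4027 A.
Step 7 — Convert to polar: |I| = 0.5696 A, ∠I = 45.0°.

I = 0.5696∠45.0° A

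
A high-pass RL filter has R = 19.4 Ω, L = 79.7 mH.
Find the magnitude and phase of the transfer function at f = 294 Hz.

Step 1 — Angular frequency: ω = 2π·294 = 1847 rad/s.
Step 2 — Transfer function: H(jω) = jωL/(R + jωL).
Step 3 — Numerator jωL = j·147.2; denominator R + jωL = 19.4 + j147.2.
Step 4 — H = 0.9829 + j0.1295.
Step 5 — Magnitude: |H| = 0.9914 (-0.1 dB); phase: φ = 7.5°.

|H| = 0.9914 (-0.1 dB), φ = 7.5°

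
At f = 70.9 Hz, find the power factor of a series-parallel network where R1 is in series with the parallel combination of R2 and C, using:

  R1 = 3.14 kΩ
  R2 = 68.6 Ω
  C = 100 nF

Step 1 — Angular frequency: ω = 2π·f = 2π·70.9 = 445.5 rad/s.
Step 2 — Component impedances:
  R1: Z = R = 3140 Ω
  R2: Z = R = 68.6 Ω
  C: Z = 1/(jωC) = -j/(ω·C) = 0 - j2.245e+04 Ω
Step 3 — Parallel branch: R2 || C = 1/(1/R2 + 1/C) = 68.6 - j0.2096 Ω.
Step 4 — Series with R1: Z_total = R1 + (R2 || C) = 3209 - j0.2096 Ω = 3209∠-0.0° Ω.
Step 5 — Power factor: PF = cos(φ) = Re(Z)/|Z| = 3209/3209 = 1.
Step 6 — Type: Im(Z) = -0.2096 ⇒ leading (phase φ = -0.0°).

PF = 1 (leading, φ = -0.0°)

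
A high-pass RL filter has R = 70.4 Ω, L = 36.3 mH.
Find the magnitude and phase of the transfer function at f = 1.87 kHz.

Step 1 — Angular frequency: ω = 2π·1870 = 1.175e+04 rad/s.
Step 2 — Transfer function: H(jω) = jωL/(R + jωL).
Step 3 — Numerator jωL = j·426.5; denominator R + jωL = 70.4 + j426.5.
Step 4 — H = 0.9735 + j0.1607.
Step 5 — Magnitude: |H| = 0.9866 (-0.1 dB); phase: φ = 9.4°.

|H| = 0.9866 (-0.1 dB), φ = 9.4°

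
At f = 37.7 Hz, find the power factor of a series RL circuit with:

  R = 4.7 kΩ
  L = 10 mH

Step 1 — Angular frequency: ω = 2π·f = 2π·37.7 = 236.9 rad/s.
Step 2 — Component impedances:
  R: Z = R = 4700 Ω
  L: Z = jωL = j·236.9·0.01 = 0 + j2.369 Ω
Step 3 — Series combination: Z_total = R + L = 4700 + j2.369 Ω = 4700∠0.0° Ω.
Step 4 — Power factor: PF = cos(φ) = Re(Z)/|Z| = 4700/4700 = 1.
Step 5 — Type: Im(Z) = 2.369 ⇒ lagging (phase φ = 0.0°).

PF = 1 (lagging, φ = 0.0°)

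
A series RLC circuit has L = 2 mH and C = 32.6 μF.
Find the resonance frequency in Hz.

Step 1 — Resonance condition Im(Z)=0 gives ω₀ = 1/√(LC).
Step 2 — ω₀ = 1/√(0.002·3.26e-05) = 3916 rad/s.
Step 3 — f₀ = ω₀/(2π) = 623.3 Hz.

f₀ = 623.3 Hz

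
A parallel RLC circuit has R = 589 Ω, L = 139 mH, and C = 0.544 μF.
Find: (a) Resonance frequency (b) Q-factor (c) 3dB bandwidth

Step 1 — Resonance: ω₀ = 1/√(LC) = 1/√(0.139·5.44e-07) = 3637 rad/s.
Step 2 — f₀ = ω₀/(2π) = 578.8 Hz.
Step 3 — Parallel Q: Q = R/(ω₀L) = 589/(3637·0.139) = 1.165.
Step 4 — Bandwidth: Δω = ω₀/Q = 3121 rad/s; BW = Δω/(2π) = 496.7 Hz.

(a) f₀ = 578.8 Hz  (b) Q = 1.165  (c) BW = 496.7 Hz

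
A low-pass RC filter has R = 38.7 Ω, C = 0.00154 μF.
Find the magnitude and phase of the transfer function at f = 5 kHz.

Step 1 — Angular frequency: ω = 2π·5000 = 3.142e+04 rad/s.
Step 2 — Transfer function: H(jω) = 1/(1 + jωRC).
Step 3 — Denominator: 1 + jωRC = 1 + j·3.142e+04·38.7·1.54e-09 = 1 + j0.001872.
Step 4 — H = 1 - j0.001872.
Step 5 — Magnitude: |H| = 1 (-0.0 dB); phase: φ = -0.1°.

|H| = 1 (-0.0 dB), φ = -0.1°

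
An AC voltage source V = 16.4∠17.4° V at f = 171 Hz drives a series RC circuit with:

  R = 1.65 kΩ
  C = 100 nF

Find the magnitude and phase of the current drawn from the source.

Step 1 — Angular frequency: ω = 2π·f = 2π·171 = 1074 rad/s.
Step 2 — Component impedances:
  R: Z = R = 1650 Ω
  C: Z = 1/(jωC) = -j/(ω·C) = 0 - j9307 Ω
Step 3 — Series combination: Z_total = R + C = 1650 - j9307 Ω = 9452∠-79.9° Ω.
Step 4 — Source phasor: V = 16.4∠17.4° V = 15.65 + j4.904 V.
Step 5 — Ohm's law: I = V / Z_total = (15.65 + j4.904) / (1650 - j9307) = -0.0002219 + j0.001721 A.
Step 6 — Convert to polar: |I| = 0.001735 A, ∠I = 97.3°.

I = 0.001735∠97.3° A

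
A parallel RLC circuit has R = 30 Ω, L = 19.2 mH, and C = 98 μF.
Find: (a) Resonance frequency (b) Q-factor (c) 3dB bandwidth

Step 1 — Resonance: ω₀ = 1/√(LC) = 1/√(0.0192·9.8e-05) = 729 rad/s.
Step 2 — f₀ = ω₀/(2π) = 116 Hz.
Step 3 — Parallel Q: Q = R/(ω₀L) = 30/(729·0.0192) = 2.143.
Step 4 — Bandwidth: Δω = ω₀/Q = 340.1 rad/s; BW = Δω/(2π) = 54.13 Hz.

(a) f₀ = 116 Hz  (b) Q = 2.143  (c) BW = 54.13 Hz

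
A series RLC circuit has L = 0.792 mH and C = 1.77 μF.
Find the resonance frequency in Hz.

Step 1 — Resonance condition Im(Z)=0 gives ω₀ = 1/√(LC).
Step 2 — ω₀ = 1/√(0.000792·1.77e-06) = 2.671e+04 rad/s.
Step 3 — f₀ = ω₀/(2π) = 4251 Hz.

f₀ = 4251 Hz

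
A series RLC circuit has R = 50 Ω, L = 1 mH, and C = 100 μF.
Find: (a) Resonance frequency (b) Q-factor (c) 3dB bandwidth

Step 1 — Resonance: ω₀ = 1/√(LC) = 1/√(0.001·0.0001) = 3162 rad/s.
Step 2 — f₀ = ω₀/(2π) = 503.3 Hz.
Step 3 — Series Q: Q = ω₀L/R = 3162·0.001/50 = 0.06325.
Step 4 — Bandwidth: Δω = ω₀/Q = 5e+04 rad/s; BW = Δω/(2π) = 7958 Hz.

(a) f₀ = 503.3 Hz  (b) Q = 0.06325  (c) BW = 7958 Hz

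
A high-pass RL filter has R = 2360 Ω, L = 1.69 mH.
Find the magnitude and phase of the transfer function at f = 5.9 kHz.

Step 1 — Angular frequency: ω = 2π·5900 = 3.707e+04 rad/s.
Step 2 — Transfer function: H(jω) = jωL/(R + jωL).
Step 3 — Numerator jωL = j·62.65; denominator R + jωL = 2360 + j62.65.
Step 4 — H = 0.0007042 + j0.02653.
Step 5 — Magnitude: |H| = 0.02654 (-31.5 dB); phase: φ = 88.5°.

|H| = 0.02654 (-31.5 dB), φ = 88.5°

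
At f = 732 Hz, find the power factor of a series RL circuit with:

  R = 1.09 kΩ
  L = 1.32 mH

Step 1 — Angular frequency: ω = 2π·f = 2π·732 = 4599 rad/s.
Step 2 — Component impedances:
  R: Z = R = 1090 Ω
  L: Z = jωL = j·4599·0.00132 = 0 + j6.071 Ω
Step 3 — Series combination: Z_total = R + L = 1090 + j6.071 Ω = 1090∠0.3° Ω.
Step 4 — Power factor: PF = cos(φ) = Re(Z)/|Z| = 1090/1090 = 1.
Step 5 — Type: Im(Z) = 6.071 ⇒ lagging (phase φ = 0.3°).

PF = 1 (lagging, φ = 0.3°)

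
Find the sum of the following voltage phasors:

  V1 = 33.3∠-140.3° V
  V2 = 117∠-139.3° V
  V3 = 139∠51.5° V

Step 1 — Convert each phasor to rectangular form:
  V1 = 33.3·(cos(-140.3°) + j·sin(-140.3°)) = -25.62 - j21.27 V
  V2 = 117·(cos(-139.3°) + j·sin(-139.3°)) = -88.7 - j76.3 V
  V3 = 139·(cos(51.5°) + j·sin(51.5°)) = 86.53 + j108.8 V
Step 2 — Sum components: V_total = -27.79 + j11.22 V.
Step 3 — Convert to polar: |V_total| = 29.97 V, ∠V_total = 158.0°.

V_total = 29.97∠158.0° V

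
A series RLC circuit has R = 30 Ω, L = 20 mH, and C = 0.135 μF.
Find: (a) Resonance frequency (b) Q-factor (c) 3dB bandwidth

Step 1 — Resonance: ω₀ = 1/√(LC) = 1/√(0.02·1.35e-07) = 1.925e+04 rad/s.
Step 2 — f₀ = ω₀/(2π) = 3063 Hz.
Step 3 — Series Q: Q = ω₀L/R = 1.925e+04·0.02/30 = 12.83.
Step 4 — Bandwidth: Δω = ω₀/Q = 1500 rad/s; BW = Δω/(2π) = 238.7 Hz.

(a) f₀ = 3063 Hz  (b) Q = 12.83  (c) BW = 238.7 Hz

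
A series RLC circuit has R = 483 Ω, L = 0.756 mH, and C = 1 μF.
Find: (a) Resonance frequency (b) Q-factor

Step 1 — Resonance condition Im(Z)=0 gives ω₀ = 1/√(LC).
Step 2 — ω₀ = 1/√(0.000756·1e-06) = 3.637e+04 rad/s.
Step 3 — f₀ = ω₀/(2π) = 5788 Hz.
Step 4 — Series Q: Q = ω₀L/R = 3.637e+04·0.000756/483 = 0.05693.

(a) f₀ = 5788 Hz  (b) Q = 0.05693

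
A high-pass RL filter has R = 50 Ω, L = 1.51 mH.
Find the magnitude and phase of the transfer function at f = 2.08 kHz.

Step 1 — Angular frequency: ω = 2π·2080 = 1.307e+04 rad/s.
Step 2 — Transfer function: H(jω) = jωL/(R + jωL).
Step 3 — Numerator jωL = j·19.73; denominator R + jωL = 50 + j19.73.
Step 4 — H = 0.1348 + j0.3415.
Step 5 — Magnitude: |H| = 0.3671 (-8.7 dB); phase: φ = 68.5°.

|H| = 0.3671 (-8.7 dB), φ = 68.5°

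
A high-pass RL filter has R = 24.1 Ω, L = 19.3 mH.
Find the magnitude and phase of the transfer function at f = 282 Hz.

Step 1 — Angular frequency: ω = 2π·282 = 1772 rad/s.
Step 2 — Transfer function: H(jω) = jωL/(R + jωL).
Step 3 — Numerator jωL = j·34.2; denominator R + jωL = 24.1 + j34.2.
Step 4 — H = 0.6682 + j0.4709.
Step 5 — Magnitude: |H| = 0.8174 (-1.8 dB); phase: φ = 35.2°.

|H| = 0.8174 (-1.8 dB), φ = 35.2°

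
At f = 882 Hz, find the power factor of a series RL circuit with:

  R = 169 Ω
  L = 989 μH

Step 1 — Angular frequency: ω = 2π·f = 2π·882 = 5542 rad/s.
Step 2 — Component impedances:
  R: Z = R = 169 Ω
  L: Z = jωL = j·5542·0.000989 = 0 + j5.481 Ω
Step 3 — Series combination: Z_total = R + L = 169 + j5.481 Ω = 169.1∠1.9° Ω.
Step 4 — Power factor: PF = cos(φ) = Re(Z)/|Z| = 169/169.09 = 0.9995.
Step 5 — Type: Im(Z) = 5.481 ⇒ lagging (phase φ = 1.9°).

PF = 0.9995 (lagging, φ = 1.9°)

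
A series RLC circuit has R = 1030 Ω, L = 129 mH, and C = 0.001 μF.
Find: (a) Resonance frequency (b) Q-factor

Step 1 — Resonance condition Im(Z)=0 gives ω₀ = 1/√(LC).
Step 2 — ω₀ = 1/√(0.129·1e-09) = 8.805e+04 rad/s.
Step 3 — f₀ = ω₀/(2π) = 1.401e+04 Hz.
Step 4 — Series Q: Q = ω₀L/R = 8.805e+04·0.129/1030 = 11.03.

(a) f₀ = 1.401e+04 Hz  (b) Q = 11.03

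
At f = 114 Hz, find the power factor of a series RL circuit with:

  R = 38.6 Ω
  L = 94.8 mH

Step 1 — Angular frequency: ω = 2π·f = 2π·114 = 716.3 rad/s.
Step 2 — Component impedances:
  R: Z = R = 38.6 Ω
  L: Z = jωL = j·716.3·0.0948 = 0 + j67.9 Ω
Step 3 — Series combination: Z_total = R + L = 38.6 + j67.9 Ω = 78.11∠60.4° Ω.
Step 4 — Power factor: PF = cos(φ) = Re(Z)/|Z| = 38.6/78.11 = 0.4942.
Step 5 — Type: Im(Z) = 67.9 ⇒ lagging (phase φ = 60.4°).

PF = 0.4942 (lagging, φ = 60.4°)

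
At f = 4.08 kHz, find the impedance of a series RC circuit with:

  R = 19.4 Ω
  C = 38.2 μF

Step 1 — Angular frequency: ω = 2π·f = 2π·4080 = 2.564e+04 rad/s.
Step 2 — Component impedances:
  R: Z = R = 19.4 Ω
  C: Z = 1/(jωC) = -j/(ω·C) = 0 - j1.021 Ω
Step 3 — Series combination: Z_total = R + C = 19.4 - j1.021 Ω = 19.43∠-3.0° Ω.

Z = 19.4 - j1.021 Ω = 19.43∠-3.0° Ω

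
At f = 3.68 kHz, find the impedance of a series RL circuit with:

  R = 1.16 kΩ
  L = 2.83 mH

Step 1 — Angular frequency: ω = 2π·f = 2π·3680 = 2.312e+04 rad/s.
Step 2 — Component impedances:
  R: Z = R = 1160 Ω
  L: Z = jωL = j·2.312e+04·0.00283 = 0 + j65.44 Ω
Step 3 — Series combination: Z_total = R + L = 1160 + j65.44 Ω = 1162∠3.2° Ω.

Z = 1160 + j65.44 Ω = 1162∠3.2° Ω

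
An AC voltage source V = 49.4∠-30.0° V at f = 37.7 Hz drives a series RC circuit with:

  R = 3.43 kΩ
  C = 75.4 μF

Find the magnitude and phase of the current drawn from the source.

Step 1 — Angular frequency: ω = 2π·f = 2π·37.7 = 236.9 rad/s.
Step 2 — Component impedances:
  R: Z = R = 3430 Ω
  C: Z = 1/(jωC) = -j/(ω·C) = 0 - j55.99 Ω
Step 3 — Series combination: Z_total = R + C = 3430 - j55.99 Ω = 3430∠-0.9° Ω.
Step 4 — Source phasor: V = 49.4∠-30.0° V = 42.78 - j24.7 V.
Step 5 — Ohm's law: I = V / Z_total = (42.78 - j24.7) / (3430 - j55.99) = 0.01259 - j0.006996 A.
Step 6 — Convert to polar: |I| = 0.0144 A, ∠I = -29.1°.

I = 0.0144∠-29.1° A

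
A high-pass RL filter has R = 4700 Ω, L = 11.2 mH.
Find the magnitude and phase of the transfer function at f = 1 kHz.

Step 1 — Angular frequency: ω = 2π·1000 = 6283 rad/s.
Step 2 — Transfer function: H(jω) = jωL/(R + jωL).
Step 3 — Numerator jωL = j·70.37; denominator R + jωL = 4700 + j70.37.
Step 4 — H = 0.0002241 + j0.01497.
Step 5 — Magnitude: |H| = 0.01497 (-36.5 dB); phase: φ = 89.1°.

|H| = 0.01497 (-36.5 dB), φ = 89.1°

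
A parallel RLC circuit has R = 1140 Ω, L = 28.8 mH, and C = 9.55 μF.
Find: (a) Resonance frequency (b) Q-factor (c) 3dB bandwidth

Step 1 — Resonance: ω₀ = 1/√(LC) = 1/√(0.0288·9.55e-06) = 1907 rad/s.
Step 2 — f₀ = ω₀/(2π) = 303.5 Hz.
Step 3 — Parallel Q: Q = R/(ω₀L) = 1140/(1907·0.0288) = 20.76.
Step 4 — Bandwidth: Δω = ω₀/Q = 91.85 rad/s; BW = Δω/(2π) = 14.62 Hz.

(a) f₀ = 303.5 Hz  (b) Q = 20.76  (c) BW = 14.62 Hz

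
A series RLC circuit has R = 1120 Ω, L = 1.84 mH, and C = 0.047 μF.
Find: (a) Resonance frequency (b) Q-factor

Step 1 — Resonance condition Im(Z)=0 gives ω₀ = 1/√(LC).
Step 2 — ω₀ = 1/√(0.00184·4.7e-08) = 1.075e+05 rad/s.
Step 3 — f₀ = ω₀/(2π) = 1.711e+04 Hz.
Step 4 — Series Q: Q = ω₀L/R = 1.075e+05·0.00184/1120 = 0.1767.

(a) f₀ = 1.711e+04 Hz  (b) Q = 0.1767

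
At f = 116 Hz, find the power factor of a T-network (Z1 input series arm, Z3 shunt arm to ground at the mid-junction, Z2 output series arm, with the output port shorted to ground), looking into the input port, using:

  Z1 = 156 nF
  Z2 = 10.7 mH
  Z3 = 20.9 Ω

Step 1 — Angular frequency: ω = 2π·f = 2π·116 = 728.8 rad/s.
Step 2 — Component impedances:
  Z1: Z = 1/(jωC) = -j/(ω·C) = 0 - j8795 Ω
  Z2: Z = jωL = j·728.8·0.0107 = 0 + j7.799 Ω
  Z3: Z = R = 20.9 Ω
Step 3 — With the output port shorted to ground, the output series arm Z2 runs from the junction to ground; the shunt arm Z3 also runs from the junction to ground. They appear in parallel: Z3 || Z2 = 2.554 + j6.846 Ω.
Step 4 — Series with input arm Z1: Z_in = Z1 + (Z3 || Z2) = 2.554 - j8788 Ω = 8788∠-90.0° Ω.
Step 5 — Power factor: PF = cos(φ) = Re(Z)/|Z| = 2.5544/8788.2 = 0.0002907.
Step 6 — Type: Im(Z) = -8788 ⇒ leading (phase φ = -90.0°).

PF = 0.0002907 (leading, φ = -90.0°)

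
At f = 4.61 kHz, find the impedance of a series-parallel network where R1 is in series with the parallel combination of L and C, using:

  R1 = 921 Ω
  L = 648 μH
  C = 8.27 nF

Step 1 — Angular frequency: ω = 2π·f = 2π·4610 = 2.897e+04 rad/s.
Step 2 — Component impedances:
  R1: Z = R = 921 Ω
  L: Z = jωL = j·2.897e+04·0.000648 = 0 + j18.77 Ω
  C: Z = 1/(jωC) = -j/(ω·C) = 0 - j4175 Ω
Step 3 — Parallel branch: L || C = 1/(1/L + 1/C) = 0 + j18.85 Ω.
Step 4 — Series with R1: Z_total = R1 + (L || C) = 921 + j18.85 Ω = 921.2∠1.2° Ω.

Z = 921 + j18.85 Ω = 921.2∠1.2° Ω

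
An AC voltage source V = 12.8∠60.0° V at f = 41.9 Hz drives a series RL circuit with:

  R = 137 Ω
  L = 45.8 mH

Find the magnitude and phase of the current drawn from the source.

Step 1 — Angular frequency: ω = 2π·f = 2π·41.9 = 263.3 rad/s.
Step 2 — Component impedances:
  R: Z = R = 137 Ω
  L: Z = jωL = j·263.3·0.0458 = 0 + j12.06 Ω
Step 3 — Series combination: Z_total = R + L = 137 + j12.06 Ω = 137.5∠5.0° Ω.
Step 4 — Source phasor: V = 12.8∠60.0° V = 6.4 + j11.09 V.
Step 5 — Ohm's law: I = V / Z_total = (6.4 + j11.09) / (137 + j12.06) = 0.05342 + j0.07621 A.
Step 6 — Convert to polar: |I| = 0.09307 A, ∠I = 55.0°.

I = 0.09307∠55.0° A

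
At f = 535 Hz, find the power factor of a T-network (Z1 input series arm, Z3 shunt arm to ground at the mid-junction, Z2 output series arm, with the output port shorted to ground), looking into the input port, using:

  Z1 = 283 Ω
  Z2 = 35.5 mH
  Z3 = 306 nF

Step 1 — Angular frequency: ω = 2π·f = 2π·535 = 3362 rad/s.
Step 2 — Component impedances:
  Z1: Z = R = 283 Ω
  Z2: Z = jωL = j·3362·0.0355 = 0 + j119.3 Ω
  Z3: Z = 1/(jωC) = -j/(ω·C) = 0 - j972.2 Ω
Step 3 — With the output port shorted to ground, the output series arm Z2 runs from the junction to ground; the shunt arm Z3 also runs from the junction to ground. They appear in parallel: Z3 || Z2 = 0 + j136 Ω.
Step 4 — Series with input arm Z1: Z_in = Z1 + (Z3 || Z2) = 283 + j136 Ω = 314∠25.7° Ω.
Step 5 — Power factor: PF = cos(φ) = Re(Z)/|Z| = 283/314 = 0.9013.
Step 6 — Type: Im(Z) = 136 ⇒ lagging (phase φ = 25.7°).

PF = 0.9013 (lagging, φ = 25.7°)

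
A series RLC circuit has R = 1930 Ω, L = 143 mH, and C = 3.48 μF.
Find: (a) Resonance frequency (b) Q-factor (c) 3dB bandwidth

Step 1 — Resonance condition Im(Z)=0 gives ω₀ = 1/√(LC).
Step 2 — ω₀ = 1/√(0.143·3.48e-06) = 1418 rad/s.
Step 3 — f₀ = ω₀/(2π) = 225.6 Hz.
Step 4 — Series Q: Q = ω₀L/R = 1418·0.143/1930 = 0.105.
Step 5 — 3dB bandwidth: Δω = ω₀/Q = 1.35e+04 rad/s; BW = Δω/(2π) = 2148 Hz.

(a) f₀ = 225.6 Hz  (b) Q = 0.105  (c) BW = 2148 Hz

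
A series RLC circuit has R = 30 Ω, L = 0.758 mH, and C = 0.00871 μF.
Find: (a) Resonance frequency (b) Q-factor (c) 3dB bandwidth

Step 1 — Resonance: ω₀ = 1/√(LC) = 1/√(0.000758·8.71e-09) = 3.892e+05 rad/s.
Step 2 — f₀ = ω₀/(2π) = 6.194e+04 Hz.
Step 3 — Series Q: Q = ω₀L/R = 3.892e+05·0.000758/30 = 9.833.
Step 4 — Bandwidth: Δω = ω₀/Q = 3.958e+04 rad/s; BW = Δω/(2π) = 6299 Hz.

(a) f₀ = 6.194e+04 Hz  (b) Q = 9.833  (c) BW = 6299 Hz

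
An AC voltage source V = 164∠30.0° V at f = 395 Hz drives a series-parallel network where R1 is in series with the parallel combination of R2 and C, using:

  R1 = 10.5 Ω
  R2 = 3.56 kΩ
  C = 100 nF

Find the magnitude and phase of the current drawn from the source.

Step 1 — Angular frequency: ω = 2π·f = 2π·395 = 2482 rad/s.
Step 2 — Component impedances:
  R1: Z = R = 10.5 Ω
  R2: Z = R = 3560 Ω
  C: Z = 1/(jωC) = -j/(ω·C) = 0 - j4029 Ω
Step 3 — Parallel branch: R2 || C = 1/(1/R2 + 1/C) = 1999 - j1766 Ω.
Step 4 — Series with R1: Z_total = R1 + (R2 || C) = 2010 - j1766 Ω = 2676∠-41.3° Ω.
Step 5 — Source phasor: V = 164∠30.0° V = 142 + j82 V.
Step 6 — Ohm's law: I = V / Z_total = (142 + j82) / (2010 - j1766) = 0.01964 + j0.05806 A.
Step 7 — Convert to polar: |I| = 0.06129 A, ∠I = 71.3°.

I = 0.06129∠71.3° A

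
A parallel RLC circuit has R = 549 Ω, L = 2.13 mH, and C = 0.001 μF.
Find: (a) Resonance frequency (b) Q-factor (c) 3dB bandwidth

Step 1 — Resonance: ω₀ = 1/√(LC) = 1/√(0.00213·1e-09) = 6.852e+05 rad/s.
Step 2 — f₀ = ω₀/(2π) = 1.091e+05 Hz.
Step 3 — Parallel Q: Q = R/(ω₀L) = 549/(6.852e+05·0.00213) = 0.3762.
Step 4 — Bandwidth: Δω = ω₀/Q = 1.821e+06 rad/s; BW = Δω/(2π) = 2.899e+05 Hz.

(a) f₀ = 1.091e+05 Hz  (b) Q = 0.3762  (c) BW = 2.899e+05 Hz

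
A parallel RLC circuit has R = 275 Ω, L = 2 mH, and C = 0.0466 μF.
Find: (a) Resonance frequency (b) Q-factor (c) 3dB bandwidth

Step 1 — Resonance: ω₀ = 1/√(LC) = 1/√(0.002·4.66e-08) = 1.036e+05 rad/s.
Step 2 — f₀ = ω₀/(2π) = 1.649e+04 Hz.
Step 3 — Parallel Q: Q = R/(ω₀L) = 275/(1.036e+05·0.002) = 1.327.
Step 4 — Bandwidth: Δω = ω₀/Q = 7.803e+04 rad/s; BW = Δω/(2π) = 1.242e+04 Hz.

(a) f₀ = 1.649e+04 Hz  (b) Q = 1.327  (c) BW = 1.242e+04 Hz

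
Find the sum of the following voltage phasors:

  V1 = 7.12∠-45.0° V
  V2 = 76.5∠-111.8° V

Step 1 — Convert each phasor to rectangular form:
  V1 = 7.12·(cos(-45.0°) + j·sin(-45.0°)) = 5.035 - j5.035 V
  V2 = 76.5·(cos(-111.8°) + j·sin(-111.8°)) = -28.41 - j71.03 V
Step 2 — Sum components: V_total = -23.38 - j76.06 V.
Step 3 — Convert to polar: |V_total| = 79.57 V, ∠V_total = -107.1°.

V_total = 79.57∠-107.1° V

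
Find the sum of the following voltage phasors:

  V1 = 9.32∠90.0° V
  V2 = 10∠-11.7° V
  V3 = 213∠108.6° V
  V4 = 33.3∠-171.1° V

Step 1 — Convert each phasor to rectangular form:
  V1 = 9.32·(cos(90.0°) + j·sin(90.0°)) = 0 + j9.32 V
  V2 = 10·(cos(-11.7°) + j·sin(-11.7°)) = 9.792 - j2.028 V
  V3 = 213·(cos(108.6°) + j·sin(108.6°)) = -67.94 + j201.9 V
  V4 = 33.3·(cos(-171.1°) + j·sin(-171.1°)) = -32.9 - j5.152 V
Step 2 — Sum components: V_total = -91.05 + j204 V.
Step 3 — Convert to polar: |V_total| = 223.4 V, ∠V_total = 114.0°.

V_total = 223.4∠114.0° V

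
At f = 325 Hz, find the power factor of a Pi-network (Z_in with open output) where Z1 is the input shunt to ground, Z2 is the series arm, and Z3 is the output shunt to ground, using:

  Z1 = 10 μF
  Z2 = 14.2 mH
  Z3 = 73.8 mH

Step 1 — Angular frequency: ω = 2π·f = 2π·325 = 2042 rad/s.
Step 2 — Component impedances:
  Z1: Z = 1/(jωC) = -j/(ω·C) = 0 - j48.97 Ω
  Z2: Z = jωL = j·2042·0.0142 = 0 + j29 Ω
  Z3: Z = jωL = j·2042·0.0738 = 0 + j150.7 Ω
Step 3 — With open output, the series arm Z2 and the output shunt Z3 appear in series to ground: Z2 + Z3 = 0 + j179.7 Ω.
Step 4 — Parallel with input shunt Z1: Z_in = Z1 || (Z2 + Z3) = 0 - j67.32 Ω = 67.32∠-90.0° Ω.
Step 5 — Power factor: PF = cos(φ) = Re(Z)/|Z| = 0/67.32 = 0.
Step 6 — Type: Im(Z) = -67.32 ⇒ leading (phase φ = -90.0°).

PF = 0 (leading, φ = -90.0°)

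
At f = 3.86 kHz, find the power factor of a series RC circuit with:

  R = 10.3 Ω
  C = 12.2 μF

Step 1 — Angular frequency: ω = 2π·f = 2π·3860 = 2.425e+04 rad/s.
Step 2 — Component impedances:
  R: Z = R = 10.3 Ω
  C: Z = 1/(jωC) = -j/(ω·C) = 0 - j3.38 Ω
Step 3 — Series combination: Z_total = R + C = 10.3 - j3.38 Ω = 10.84∠-18.2° Ω.
Step 4 — Power factor: PF = cos(φ) = Re(Z)/|Z| = 10.3/10.84 = 0.9502.
Step 5 — Type: Im(Z) = -3.38 ⇒ leading (phase φ = -18.2°).

PF = 0.9502 (leading, φ = -18.2°)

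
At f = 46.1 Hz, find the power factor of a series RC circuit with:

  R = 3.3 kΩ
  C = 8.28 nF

Step 1 — Angular frequency: ω = 2π·f = 2π·46.1 = 289.7 rad/s.
Step 2 — Component impedances:
  R: Z = R = 3300 Ω
  C: Z = 1/(jωC) = -j/(ω·C) = 0 - j4.17e+05 Ω
Step 3 — Series combination: Z_total = R + C = 3300 - j4.17e+05 Ω = 4.17e+05∠-89.5° Ω.
Step 4 — Power factor: PF = cos(φ) = Re(Z)/|Z| = 3300/4.17e+05 = 0.007914.
Step 5 — Type: Im(Z) = -4.17e+05 ⇒ leading (phase φ = -89.5°).

PF = 0.007914 (leading, φ = -89.5°)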